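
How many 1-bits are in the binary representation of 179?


0b10110011 has 5 set bits

5


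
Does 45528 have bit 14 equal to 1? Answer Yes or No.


0b1011000111011000, bit 14 = 0. No

No


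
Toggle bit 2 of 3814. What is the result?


3814 ^ (1 << 2) = 3814 ^ 4 = 3810

3810


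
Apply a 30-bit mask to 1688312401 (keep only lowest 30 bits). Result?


1688312401 & 1073741823 = 614570577

614570577


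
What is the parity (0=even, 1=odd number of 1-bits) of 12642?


0b11000101100010 has 6 ones => parity 0

0


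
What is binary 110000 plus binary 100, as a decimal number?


110000 + 100 = 110100 = 52

52


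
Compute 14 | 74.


0b1110 | 0b1001010 = 0b1001110 = 78

78


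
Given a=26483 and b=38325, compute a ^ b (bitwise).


26483 ^ 38325 = 62150

62150


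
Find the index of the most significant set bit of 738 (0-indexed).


0b1011100010. Highest set bit at position 9

9


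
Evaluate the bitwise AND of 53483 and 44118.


0b1101000011101011 & 0b1010110001010110 = 0b1000000001000010 = 32834

32834


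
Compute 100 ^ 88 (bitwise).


0b1100100 ^ 0b1011000 = 0b111100 = 60

60


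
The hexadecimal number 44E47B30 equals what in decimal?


44E47B30 hex = 1155824432 decimal

1155824432


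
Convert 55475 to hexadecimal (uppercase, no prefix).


55475 = D8B3 hex

D8B3


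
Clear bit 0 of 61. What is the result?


61 & ~(1 << 0) = 60

60


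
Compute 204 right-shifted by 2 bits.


0b11001100 >> 2 = 0b110011 = 51

51


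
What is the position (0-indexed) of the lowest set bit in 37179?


0b1001000100111011. Lowest set bit at position 0

0


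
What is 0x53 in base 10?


53 hex = 83 decimal

83


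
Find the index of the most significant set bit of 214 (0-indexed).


0b11010110. Highest set bit at position 7

7


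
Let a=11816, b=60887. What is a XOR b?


11816 ^ 60887 = 50175

50175


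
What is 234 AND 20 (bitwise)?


0b11101010 & 0b10100 = 0b0 = 0

0


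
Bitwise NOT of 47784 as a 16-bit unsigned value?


~0b1011101010101000 = 0b100010101010111 = 17751 (16-bit unsigned)

17751


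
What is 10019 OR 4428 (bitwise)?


0b10011100100011 | 0b1000101001100 = 0b11011101101111 = 14191

14191


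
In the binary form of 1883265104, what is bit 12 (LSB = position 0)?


0b1110000010000000101100001010000, position 12 = 1

1


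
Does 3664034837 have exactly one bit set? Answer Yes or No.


0b11011010011001001011110000010101. Multiple bits set => No

No


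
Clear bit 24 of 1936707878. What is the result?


1936707878 & ~(1 << 24) = 1919930662

1919930662


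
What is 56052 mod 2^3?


56052 & 7 = 4

4


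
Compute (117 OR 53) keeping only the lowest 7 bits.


Step 1: 117 | 53 = 117
Step 2: 117 & 127 = 117

117


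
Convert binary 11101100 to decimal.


11101100 in decimal = 236

236


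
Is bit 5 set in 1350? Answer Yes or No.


0b10101000110, bit 5 = 0. No

No


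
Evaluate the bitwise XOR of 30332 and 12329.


0b111011001111100 ^ 0b11000000101001 = 0b100011001010101 = 18005

18005


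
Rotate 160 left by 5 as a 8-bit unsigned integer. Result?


Rotate 0b10100000 left by 5 (8-bit) = 0b10100 = 20

20


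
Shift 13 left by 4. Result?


0b1101 << 4 = 0b11010000 = 208

208


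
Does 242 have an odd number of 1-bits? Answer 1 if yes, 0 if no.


0b11110010 has 5 ones => parity 1

1


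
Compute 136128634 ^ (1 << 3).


136128634 ^ (1 << 3) = 136128634 ^ 8 = 136128626

136128626


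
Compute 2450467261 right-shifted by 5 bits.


0b10010010000011110010100110111101 >> 5 = 0b100100100000111100101001101 = 76577101

76577101


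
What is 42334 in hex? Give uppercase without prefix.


42334 = A55E hex

A55E


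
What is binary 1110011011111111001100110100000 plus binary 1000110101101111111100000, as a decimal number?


1110011011111111001100110100000 + 1000110101101111111100000 = 1110100100110100111100110000000 = 1956280704

1956280704


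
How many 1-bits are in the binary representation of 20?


0b10100 has 2 set bits

2


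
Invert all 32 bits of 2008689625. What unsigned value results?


2008689625 ^ 4294967295 = 2286277670

2286277670


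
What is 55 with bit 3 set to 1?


55 | (1 << 3) = 55 | 8 = 63

63


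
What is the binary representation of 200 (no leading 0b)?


200 = 11001000 in binary

11001000


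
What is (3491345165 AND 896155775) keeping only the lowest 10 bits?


Step 1: 3491345165 & 896155775 = 268959757
Step 2: 268959757 & 1023 = 13

13


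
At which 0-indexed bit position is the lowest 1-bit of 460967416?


0b11011011110011100110111111000. Lowest set bit at position 3

3


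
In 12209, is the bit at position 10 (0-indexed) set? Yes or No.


0b10111110110001, bit 10 = 1. Yes

Yes


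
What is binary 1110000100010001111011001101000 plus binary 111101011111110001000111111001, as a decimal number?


1110000100010001111011001101000 + 111101011111110001000111111001 = 10101110000010000000100001100001 = 2919762017

2919762017


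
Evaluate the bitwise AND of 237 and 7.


0b11101101 & 0b111 = 0b101 = 5

5


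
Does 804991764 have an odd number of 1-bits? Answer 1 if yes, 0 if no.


0b101111111110110011001100010100 has 18 ones => parity 0

0


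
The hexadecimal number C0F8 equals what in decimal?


C0F8 hex = 49400 decimal

49400


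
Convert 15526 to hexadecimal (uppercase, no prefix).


15526 = 3CA6 hex

3CA6


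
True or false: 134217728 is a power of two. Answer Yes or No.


0b1000000000000000000000000000. Only one bit set => Yes

Yes


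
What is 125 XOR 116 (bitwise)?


0b1111101 ^ 0b1110100 = 0b1001 = 9

9


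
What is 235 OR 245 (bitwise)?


0b11101011 | 0b11110101 = 0b11111111 = 255

255


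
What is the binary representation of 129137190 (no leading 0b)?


129137190 = 111101100100111101000100110 in binary

111101100100111101000100110


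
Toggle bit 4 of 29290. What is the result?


29290 ^ (1 << 4) = 29290 ^ 16 = 29306

29306


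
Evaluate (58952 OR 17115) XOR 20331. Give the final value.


Step 1: 58952 | 17115 = 59099
Step 2: 59099 ^ 20331 = 43440

43440


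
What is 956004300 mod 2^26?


956004300 & 67108863 = 16480204

16480204


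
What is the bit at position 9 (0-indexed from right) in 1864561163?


0b1101111001000101111001000001011, position 9 = 1

1


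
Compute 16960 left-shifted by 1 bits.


0b100001001000000 << 1 = 0b1000010010000000 = 33920

33920


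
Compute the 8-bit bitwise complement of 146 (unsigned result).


~0b10010010 = 0b1101101 = 109 (8-bit unsigned)

109


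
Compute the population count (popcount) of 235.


0b11101011 has 6 set bits

6


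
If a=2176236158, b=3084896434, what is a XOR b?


2176236158 ^ 3084896434 = 912880332

912880332


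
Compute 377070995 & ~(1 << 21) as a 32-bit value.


377070995 & ~(1 << 21) = 374973843

374973843


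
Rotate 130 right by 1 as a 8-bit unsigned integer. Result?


Rotate 0b10000010 right by 1 (8-bit) = 0b1000001 = 65

65


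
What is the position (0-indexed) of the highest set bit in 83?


0b1010011. Highest set bit at position 6

6


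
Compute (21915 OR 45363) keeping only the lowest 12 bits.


Step 1: 21915 | 45363 = 62907
Step 2: 62907 & 4095 = 1467

1467


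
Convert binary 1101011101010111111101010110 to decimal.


1101011101010111111101010110 in decimal = 225804118

225804118


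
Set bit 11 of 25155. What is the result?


25155 | (1 << 11) = 25155 | 2048 = 27203

27203


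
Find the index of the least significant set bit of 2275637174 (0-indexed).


0b10000111101000110111011110110110. Lowest set bit at position 1

1


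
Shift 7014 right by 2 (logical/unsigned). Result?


0b1101101100110 >> 2 = 0b11011011001 = 1753

1753


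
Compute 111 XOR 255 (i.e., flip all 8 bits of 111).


111 ^ 255 = 144

144


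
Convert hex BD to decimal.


BD hex = 189 decimal

189


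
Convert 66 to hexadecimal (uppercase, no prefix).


66 = 42 hex

42


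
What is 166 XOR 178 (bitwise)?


0b10100110 ^ 0b10110010 = 0b10100 = 20

20


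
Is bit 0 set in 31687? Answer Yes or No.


0b111101111000111, bit 0 = 1. Yes

Yes


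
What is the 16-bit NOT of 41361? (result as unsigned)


~0b1010000110010001 = 0b101111001101110 = 24174 (16-bit unsigned)

24174


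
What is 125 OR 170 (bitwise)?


0b1111101 | 0b10101010 = 0b11111111 = 255

255


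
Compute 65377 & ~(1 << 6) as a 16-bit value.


65377 & ~(1 << 6) = 65313

65313


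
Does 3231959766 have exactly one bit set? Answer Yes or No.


0b11000000101000111100101011010110. Multiple bits set => No

No


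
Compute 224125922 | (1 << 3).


224125922 | (1 << 3) = 224125922 | 8 = 224125930

224125930


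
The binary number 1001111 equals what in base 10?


1001111 in decimal = 79

79


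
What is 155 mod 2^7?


155 & 127 = 27

27


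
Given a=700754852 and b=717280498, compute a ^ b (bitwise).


700754852 ^ 717280498 = 50626390

50626390


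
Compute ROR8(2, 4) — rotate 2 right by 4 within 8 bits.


Rotate 0b10 right by 4 (8-bit) = 0b100000 = 32

32


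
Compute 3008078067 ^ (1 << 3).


3008078067 ^ (1 << 3) = 3008078067 ^ 8 = 3008078075

3008078075


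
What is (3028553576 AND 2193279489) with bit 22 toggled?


Step 1: 3028553576 & 2193279489 = 2155874816
Step 2: 2155874816 ^ (1 << 22) = 2155874816 ^ 4194304 = 2160069120

2160069120


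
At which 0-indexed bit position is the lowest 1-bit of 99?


0b1100011. Lowest set bit at position 0

0


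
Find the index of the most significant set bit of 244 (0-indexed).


0b11110100. Highest set bit at position 7

7


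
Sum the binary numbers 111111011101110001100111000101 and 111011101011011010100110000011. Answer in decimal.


111111011101110001100111000101 + 111011101011011010100110000011 = 1111011001001001100001101001000 = 2066006856

2066006856


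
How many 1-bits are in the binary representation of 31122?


0b111100110010010 has 8 set bits

8


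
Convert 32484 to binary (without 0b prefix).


32484 = 111111011100100 in binary

111111011100100


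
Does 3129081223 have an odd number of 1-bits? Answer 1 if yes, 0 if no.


0b10111010100000011111110110000111 has 18 ones => parity 0

0


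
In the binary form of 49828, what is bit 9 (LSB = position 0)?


0b1100001010100100, position 9 = 1

1


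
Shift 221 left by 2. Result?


0b11011101 << 2 = 0b1101110100 = 884

884


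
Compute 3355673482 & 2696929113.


0b11001000000000111000001110001010 & 0b10100000101111111101111101011001 = 0b10000000000000111000001100001000 = 2147713800

2147713800


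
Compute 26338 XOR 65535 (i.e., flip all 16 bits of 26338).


26338 ^ 65535 = 39197

39197


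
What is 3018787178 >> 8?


0b10110011111011110000100101101010 >> 8 = 0b101100111110111100001001 = 11792137

11792137


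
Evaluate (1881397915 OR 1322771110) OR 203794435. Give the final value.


Step 1: 1881397915 | 1322771110 = 2130180799
Step 2: 2130180799 | 203794435 = 2130180799

2130180799


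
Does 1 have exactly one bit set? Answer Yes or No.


0b1. Only one bit set => Yes

Yes


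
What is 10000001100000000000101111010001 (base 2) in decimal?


10000001100000000000101111010001 in decimal = 2172652497

2172652497


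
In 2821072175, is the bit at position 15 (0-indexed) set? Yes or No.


0b10101000001001100010010100101111, bit 15 = 0. No

No


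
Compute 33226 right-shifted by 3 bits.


0b1000000111001010 >> 3 = 0b1000000111001 = 4153

4153


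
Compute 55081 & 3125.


0b1101011100101001 & 0b110000110101 = 0b10000100001 = 1057

1057


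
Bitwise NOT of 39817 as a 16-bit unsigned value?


~0b1001101110001001 = 0b110010001110110 = 25718 (16-bit unsigned)

25718


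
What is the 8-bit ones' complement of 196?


196 ^ 255 = 59

59


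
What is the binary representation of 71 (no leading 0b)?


71 = 1000111 in binary

1000111


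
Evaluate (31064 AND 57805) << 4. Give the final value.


Step 1: 31064 & 57805 = 24904
Step 2: 24904 << 4 = 398464

398464


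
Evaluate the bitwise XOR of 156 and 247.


0b10011100 ^ 0b11110111 = 0b1101011 = 107

107


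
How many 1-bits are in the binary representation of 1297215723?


0b1001101010100011111000011101011 has 17 set bits

17


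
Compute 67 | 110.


0b1000011 | 0b1101110 = 0b1101111 = 111

111


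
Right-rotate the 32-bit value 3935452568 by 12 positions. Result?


Rotate 0b11101010100100100011110110011000 right by 12 (32-bit) = 0b11011001100011101010100100100011 = 3650005283

3650005283


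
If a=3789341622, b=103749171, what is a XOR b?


3789341622 ^ 103749171 = 3891516805

3891516805


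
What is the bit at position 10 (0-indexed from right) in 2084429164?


0b1111100001111011101110101101100, position 10 = 1

1


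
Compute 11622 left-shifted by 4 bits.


0b10110101100110 << 4 = 0b101101011001100000 = 185952

185952


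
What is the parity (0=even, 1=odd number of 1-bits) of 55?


0b110111 has 5 ones => parity 1

1


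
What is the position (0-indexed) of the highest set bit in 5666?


0b1011000100010. Highest set bit at position 12

12


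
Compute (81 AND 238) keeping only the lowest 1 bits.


Step 1: 81 & 238 = 64
Step 2: 64 & 1 = 0

0


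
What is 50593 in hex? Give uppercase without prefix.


50593 = C5A1 hex

C5A1


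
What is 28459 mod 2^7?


28459 & 127 = 43

43


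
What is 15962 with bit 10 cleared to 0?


15962 & ~(1 << 10) = 14938

14938


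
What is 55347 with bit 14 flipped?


55347 ^ (1 << 14) = 55347 ^ 16384 = 38963

38963


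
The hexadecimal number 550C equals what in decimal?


550C hex = 21772 decimal

21772


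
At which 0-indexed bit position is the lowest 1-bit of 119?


0b1110111. Lowest set bit at position 0

0


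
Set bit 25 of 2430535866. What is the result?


2430535866 | (1 << 25) = 2430535866 | 33554432 = 2464090298

2464090298


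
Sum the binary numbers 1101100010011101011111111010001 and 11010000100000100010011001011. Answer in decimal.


1101100010011101011111111010001 + 11010000100000100010011001011 = 10000110010111110000010010011100 = 2254374044

2254374044


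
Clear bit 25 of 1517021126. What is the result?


1517021126 & ~(1 << 25) = 1483466694

1483466694


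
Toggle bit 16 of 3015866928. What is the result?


3015866928 ^ (1 << 16) = 3015866928 ^ 65536 = 3015932464

3015932464


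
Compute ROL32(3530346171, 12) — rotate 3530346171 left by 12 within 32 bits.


Rotate 0b11010010011011001100111010111011 left by 12 (32-bit) = 0b11001100111010111011110100100110 = 3438001446

3438001446


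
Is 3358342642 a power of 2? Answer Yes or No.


0b11001000001011000011110111110010. Multiple bits set => No

No


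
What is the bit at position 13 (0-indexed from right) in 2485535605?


0b10010100001001100100001101110101, position 13 = 0

0


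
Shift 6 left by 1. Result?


0b110 << 1 = 0b1100 = 12

12


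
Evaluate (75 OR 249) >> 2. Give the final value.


Step 1: 75 | 249 = 251
Step 2: 251 >> 2 = 62

62


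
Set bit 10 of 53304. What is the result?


53304 | (1 << 10) = 53304 | 1024 = 54328

54328


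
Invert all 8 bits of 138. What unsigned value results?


138 ^ 255 = 117

117


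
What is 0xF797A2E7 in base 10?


F797A2E7 hex = 4153909991 decimal

4153909991


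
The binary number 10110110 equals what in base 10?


10110110 in decimal = 182

182


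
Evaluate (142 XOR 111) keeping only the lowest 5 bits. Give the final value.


Step 1: 142 ^ 111 = 225
Step 2: 225 & 31 = 1

1


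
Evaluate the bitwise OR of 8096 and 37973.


0b1111110100000 | 0b1001010001010101 = 0b1001111111110101 = 40949

40949


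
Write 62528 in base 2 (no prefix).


62528 = 1111010001000000 in binary

1111010001000000


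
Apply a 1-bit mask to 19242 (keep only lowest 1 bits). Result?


19242 & 1 = 0

0


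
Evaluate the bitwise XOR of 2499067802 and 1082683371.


0b10010100111101001011111110011010 ^ 0b1000000100010000110111111101011 = 0b11010100011111001101000001110001 = 3564949617

3564949617


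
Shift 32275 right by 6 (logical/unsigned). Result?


0b111111000010011 >> 6 = 0b111111000 = 504

504


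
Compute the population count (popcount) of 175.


0b10101111 has 6 set bits

6


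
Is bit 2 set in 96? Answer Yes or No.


0b1100000, bit 2 = 0. No

No


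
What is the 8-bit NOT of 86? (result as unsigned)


~0b1010110 = 0b10101001 = 169 (8-bit unsigned)

169


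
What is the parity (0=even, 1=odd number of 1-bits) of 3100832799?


0b10111000110100101111010000011111 has 18 ones => parity 0

0


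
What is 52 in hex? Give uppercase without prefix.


52 = 34 hex

34


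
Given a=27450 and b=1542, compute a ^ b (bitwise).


27450 ^ 1542 = 27964

27964


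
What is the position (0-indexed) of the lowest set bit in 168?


0b10101000. Lowest set bit at position 3

3


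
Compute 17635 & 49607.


0b100010011100011 & 0b1100000111000111 = 0b100000011000011 = 16579

16579


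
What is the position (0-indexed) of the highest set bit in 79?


0b1001111. Highest set bit at position 6

6


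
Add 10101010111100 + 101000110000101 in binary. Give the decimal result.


10101010111100 + 101000110000101 = 111110001000001 = 31809

31809


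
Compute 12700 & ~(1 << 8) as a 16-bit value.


12700 & ~(1 << 8) = 12444

12444


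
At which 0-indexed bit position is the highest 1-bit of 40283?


0b1001110101011011. Highest set bit at position 15

15


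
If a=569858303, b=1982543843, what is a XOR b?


569858303 ^ 1982543843 = 1474064156

1474064156


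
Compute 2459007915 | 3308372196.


0b10010010100100010111101110101011 | 0b11000101001100011100000011100100 = 0b11010111101100011111101111101111 = 3618765807

3618765807


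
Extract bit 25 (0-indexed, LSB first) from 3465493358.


0b11001110100011110011101101101110, position 25 = 1

1


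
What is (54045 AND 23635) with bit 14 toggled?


Step 1: 54045 & 23635 = 20497
Step 2: 20497 ^ (1 << 14) = 20497 ^ 16384 = 4113

4113


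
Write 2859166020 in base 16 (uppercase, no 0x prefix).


2859166020 = AA6B6944 hex

AA6B6944


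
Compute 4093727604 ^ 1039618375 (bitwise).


0b11110100000000010101001101110100 ^ 0b111101111101110101000101000111 = 0b11001001111101100000001000110011 = 3388342835

3388342835


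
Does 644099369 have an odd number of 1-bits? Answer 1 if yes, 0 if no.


0b100110011001000010110100101001 has 13 ones => parity 1

1


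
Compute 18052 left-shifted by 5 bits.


0b100011010000100 << 5 = 0b10001101000010000000 = 577664

577664


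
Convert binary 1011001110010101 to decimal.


1011001110010101 in decimal = 45973

45973


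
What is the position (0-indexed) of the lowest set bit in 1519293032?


0b1011010100011101001001001101000. Lowest set bit at position 3

3


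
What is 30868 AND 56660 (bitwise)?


0b111100010010100 & 0b1101110101010100 = 0b101100000010100 = 22548

22548


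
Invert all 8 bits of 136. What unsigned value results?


136 ^ 255 = 119

119


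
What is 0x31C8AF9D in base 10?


31C8AF9D hex = 835235741 decimal

835235741


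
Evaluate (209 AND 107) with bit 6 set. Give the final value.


Step 1: 209 & 107 = 65
Step 2: 65 | (1 << 6) = 65 | 64 = 65

65


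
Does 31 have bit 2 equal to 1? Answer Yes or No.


0b11111, bit 2 = 1. Yes

Yes


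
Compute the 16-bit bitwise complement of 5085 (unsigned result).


~0b1001111011101 = 0b1110110000100010 = 60450 (16-bit unsigned)

60450


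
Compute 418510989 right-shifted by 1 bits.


0b11000111100011111100010001101 >> 1 = 0b1100011110001111110001000110 = 209255494

209255494


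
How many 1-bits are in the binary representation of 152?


0b10011000 has 3 set bits

3


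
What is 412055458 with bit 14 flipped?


412055458 ^ (1 << 14) = 412055458 ^ 16384 = 412039074

412039074


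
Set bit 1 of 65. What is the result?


65 | (1 << 1) = 65 | 2 = 67

67


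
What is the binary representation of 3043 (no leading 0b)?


3043 = 101111100011 in binary

101111100011


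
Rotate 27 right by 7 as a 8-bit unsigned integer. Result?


Rotate 0b11011 right by 7 (8-bit) = 0b110110 = 54

54


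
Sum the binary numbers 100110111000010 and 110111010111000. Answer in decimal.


100110111000010 + 110111010111000 = 1011110001111010 = 48250

48250


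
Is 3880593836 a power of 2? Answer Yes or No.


0b11100111010011010010100110101100. Multiple bits set => No

No


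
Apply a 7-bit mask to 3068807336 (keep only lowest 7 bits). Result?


3068807336 & 127 = 40

40


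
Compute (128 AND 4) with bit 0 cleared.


Step 1: 128 & 4 = 0
Step 2: 0 & ~(1 << 0) = 0

0


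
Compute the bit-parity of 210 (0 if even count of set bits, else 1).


0b11010010 has 4 ones => parity 0

0


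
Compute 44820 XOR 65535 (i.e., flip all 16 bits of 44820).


44820 ^ 65535 = 20715

20715


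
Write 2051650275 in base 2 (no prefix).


2051650275 = 1111010010010011011001011100011 in binary

1111010010010011011001011100011


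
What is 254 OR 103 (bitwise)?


0b11111110 | 0b1100111 = 0b11111111 = 255

255


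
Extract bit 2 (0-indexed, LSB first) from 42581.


0b1010011001010101, position 2 = 1

1


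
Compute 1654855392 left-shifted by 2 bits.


0b1100010101000110001011011100000 << 2 = 0b110001010100011000101101110000000 = 6619421568

6619421568


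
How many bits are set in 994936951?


0b111011010011011000100001110111 has 17 set bits

17


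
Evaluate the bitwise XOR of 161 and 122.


0b10100001 ^ 0b1111010 = 0b11011011 = 219

219


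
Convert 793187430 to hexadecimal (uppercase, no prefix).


793187430 = 2F471466 hex

2F471466


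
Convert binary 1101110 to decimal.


1101110 in decimal = 110

110


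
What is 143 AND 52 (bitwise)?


0b10001111 & 0b110100 = 0b100 = 4

4


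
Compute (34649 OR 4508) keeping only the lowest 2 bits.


Step 1: 34649 | 4508 = 38877
Step 2: 38877 & 3 = 1

1


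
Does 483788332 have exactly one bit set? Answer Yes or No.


0b11100110101100000011000101100. Multiple bits set => No

No


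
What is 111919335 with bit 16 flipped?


111919335 ^ (1 << 16) = 111919335 ^ 65536 = 111853799

111853799


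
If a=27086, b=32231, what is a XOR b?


27086 ^ 32231 = 5161

5161


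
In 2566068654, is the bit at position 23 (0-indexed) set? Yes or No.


0b10011000111100110001100110101110, bit 23 = 1. Yes

Yes


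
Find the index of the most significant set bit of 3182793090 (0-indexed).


0b10111101101101011001000110000010. Highest set bit at position 31

31


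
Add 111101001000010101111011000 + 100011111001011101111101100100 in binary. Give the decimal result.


111101001000010101111011000 + 100011111001011101111101100100 = 101011100010100000101100111100 = 730467132

730467132


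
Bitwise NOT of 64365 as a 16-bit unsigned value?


~0b1111101101101101 = 0b10010010010 = 1170 (16-bit unsigned)

1170


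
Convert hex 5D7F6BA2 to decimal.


5D7F6BA2 hex = 1568631714 decimal

1568631714


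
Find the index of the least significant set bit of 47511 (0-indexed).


0b1011100110010111. Lowest set bit at position 0

0


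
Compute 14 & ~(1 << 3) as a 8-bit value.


14 & ~(1 << 3) = 6

6


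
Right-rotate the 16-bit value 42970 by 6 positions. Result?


Rotate 0b1010011111011010 right by 6 (16-bit) = 0b110101010011111 = 27295

27295


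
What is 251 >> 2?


0b11111011 >> 2 = 0b111110 = 62

62


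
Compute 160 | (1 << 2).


160 | (1 << 2) = 160 | 4 = 164

164


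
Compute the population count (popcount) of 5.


0b101 has 2 set bits

2


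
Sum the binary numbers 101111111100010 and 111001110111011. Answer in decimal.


101111111100010 + 111001110111011 = 1101001110011101 = 54173

54173


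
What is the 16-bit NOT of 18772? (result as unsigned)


~0b100100101010100 = 0b1011011010101011 = 46763 (16-bit unsigned)

46763


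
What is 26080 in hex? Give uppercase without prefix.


26080 = 65E0 hex

65E0


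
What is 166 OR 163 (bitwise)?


0b10100110 | 0b10100011 = 0b10100111 = 167

167


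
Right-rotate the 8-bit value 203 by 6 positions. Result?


Rotate 0b11001011 right by 6 (8-bit) = 0b101111 = 47

47


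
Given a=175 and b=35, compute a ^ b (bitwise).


175 ^ 35 = 140

140


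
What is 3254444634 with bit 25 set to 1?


3254444634 | (1 << 25) = 3254444634 | 33554432 = 3287999066

3287999066


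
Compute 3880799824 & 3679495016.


0b11100111010100000100111001010000 & 0b11011011010100001010001101101000 = 0b11000011010100000000001001000000 = 3276800576

3276800576


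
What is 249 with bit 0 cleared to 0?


249 & ~(1 << 0) = 248

248


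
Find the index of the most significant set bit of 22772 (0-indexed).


0b101100011110100. Highest set bit at position 14

14


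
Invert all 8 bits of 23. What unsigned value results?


23 ^ 255 = 232

232


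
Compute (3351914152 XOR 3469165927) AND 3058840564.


Step 1: 3351914152 ^ 3469165927 = 151872463
Step 2: 151872463 & 3058840564 = 9156

9156


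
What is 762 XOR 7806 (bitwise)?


0b1011111010 ^ 0b1111001111110 = 0b1110010000100 = 7300

7300


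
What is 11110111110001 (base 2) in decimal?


11110111110001 in decimal = 15857

15857


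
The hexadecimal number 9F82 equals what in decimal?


9F82 hex = 40834 decimal

40834


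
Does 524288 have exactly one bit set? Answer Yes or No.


0b10000000000000000000. Only one bit set => Yes

Yes


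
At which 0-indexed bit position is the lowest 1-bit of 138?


0b10001010. Lowest set bit at position 1

1


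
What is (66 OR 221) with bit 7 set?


Step 1: 66 | 221 = 223
Step 2: 223 | (1 << 7) = 223 | 128 = 223

223


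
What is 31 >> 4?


0b11111 >> 4 = 0b1 = 1

1


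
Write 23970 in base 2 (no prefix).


23970 = 101110110100010 in binary

101110110100010


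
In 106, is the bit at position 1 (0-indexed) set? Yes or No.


0b1101010, bit 1 = 1. Yes

Yes


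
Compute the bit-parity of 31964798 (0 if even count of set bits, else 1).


0b1111001111011111001111110 has 19 ones => parity 1

1


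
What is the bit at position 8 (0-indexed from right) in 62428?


0b1111001111011100, position 8 = 1

1


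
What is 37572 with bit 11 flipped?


37572 ^ (1 << 11) = 37572 ^ 2048 = 39620

39620


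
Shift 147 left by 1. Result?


0b10010011 << 1 = 0b100100110 = 294

294


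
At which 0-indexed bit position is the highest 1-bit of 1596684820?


0b1011111001010110111101000010100. Highest set bit at position 30

30


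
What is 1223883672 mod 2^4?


1223883672 & 15 = 8

8


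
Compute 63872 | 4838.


0b1111100110000000 | 0b1001011100110 = 0b1111101111100110 = 64486

64486


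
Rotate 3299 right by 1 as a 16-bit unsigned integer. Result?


Rotate 0b110011100011 right by 1 (16-bit) = 0b1000011001110001 = 34417

34417


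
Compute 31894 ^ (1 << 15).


31894 ^ (1 << 15) = 31894 ^ 32768 = 64662

64662


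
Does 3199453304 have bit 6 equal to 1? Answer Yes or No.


0b10111110101100111100100001111000, bit 6 = 1. Yes

Yes


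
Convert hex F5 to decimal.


F5 hex = 245 decimal

245


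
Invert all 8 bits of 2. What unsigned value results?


2 ^ 255 = 253

253


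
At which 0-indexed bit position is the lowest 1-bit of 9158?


0b10001111000110. Lowest set bit at position 1

1


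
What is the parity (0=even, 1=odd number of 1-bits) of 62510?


0b1111010000101110 has 9 ones => parity 1

1


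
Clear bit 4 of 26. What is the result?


26 & ~(1 << 4) = 10

10


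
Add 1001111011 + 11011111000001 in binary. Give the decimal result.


1001111011 + 11011111000001 = 11101000111100 = 14908

14908


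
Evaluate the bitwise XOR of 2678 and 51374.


0b101001110110 ^ 0b1100100010101110 = 0b1100001011011000 = 49880

49880


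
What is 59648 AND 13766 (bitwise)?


0b1110100100000000 & 0b11010111000110 = 0b10000100000000 = 8448

8448


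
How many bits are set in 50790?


0b1100011001100110 has 8 set bits

8


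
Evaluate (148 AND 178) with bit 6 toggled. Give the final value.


Step 1: 148 & 178 = 144
Step 2: 144 ^ (1 << 6) = 144 ^ 64 = 208

208


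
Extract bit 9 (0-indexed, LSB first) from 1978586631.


0b1110101111011101101011000000111, position 9 = 1

1


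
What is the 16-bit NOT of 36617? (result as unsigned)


~0b1000111100001001 = 0b111000011110110 = 28918 (16-bit unsigned)

28918


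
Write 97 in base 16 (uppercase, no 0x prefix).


97 = 61 hex

61


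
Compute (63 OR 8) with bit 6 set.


Step 1: 63 | 8 = 63
Step 2: 63 | (1 << 6) = 63 | 64 = 127

127


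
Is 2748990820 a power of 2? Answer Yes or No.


0b10100011110110100100010101100100. Multiple bits set => No

No


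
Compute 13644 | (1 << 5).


13644 | (1 << 5) = 13644 | 32 = 13676

13676


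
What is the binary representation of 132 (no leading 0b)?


132 = 10000100 in binary

10000100


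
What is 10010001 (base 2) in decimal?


10010001 in decimal = 145

145


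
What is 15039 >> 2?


0b11101010111111 >> 2 = 0b111010101111 = 3759

3759


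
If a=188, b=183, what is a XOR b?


188 ^ 183 = 11

11


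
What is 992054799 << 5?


0b111011001000011000111000001111 << 5 = 0b11101100100001100011100000111100000 = 31745753568

31745753568


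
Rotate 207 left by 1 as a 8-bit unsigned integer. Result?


Rotate 0b11001111 left by 1 (8-bit) = 0b10011111 = 159

159


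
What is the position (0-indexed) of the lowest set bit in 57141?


0b1101111100110101. Lowest set bit at position 0

0


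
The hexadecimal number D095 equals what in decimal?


D095 hex = 53397 decimal

53397


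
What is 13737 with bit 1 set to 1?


13737 | (1 << 1) = 13737 | 2 = 13739

13739


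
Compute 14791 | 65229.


0b11100111000111 | 0b1111111011001101 = 0b1111111111001111 = 65487

65487


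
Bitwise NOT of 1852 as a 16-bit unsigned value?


~0b11100111100 = 0b1111100011000011 = 63683 (16-bit unsigned)

63683


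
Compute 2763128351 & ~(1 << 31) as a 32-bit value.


2763128351 & ~(1 << 31) = 615644703

615644703


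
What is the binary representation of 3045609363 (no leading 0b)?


3045609363 = 10110101100010000100111110010011 in binary

10110101100010000100111110010011


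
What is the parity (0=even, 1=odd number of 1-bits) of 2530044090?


0b10010110110011010110100010111010 has 17 ones => parity 1

1


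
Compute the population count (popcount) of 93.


0b1011101 has 5 set bits

5


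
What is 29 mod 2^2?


29 & 3 = 1

1


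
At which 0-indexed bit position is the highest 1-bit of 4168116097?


0b11111000011100000110011110000001. Highest set bit at position 31

31


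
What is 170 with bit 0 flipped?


170 ^ (1 << 0) = 170 ^ 1 = 171

171


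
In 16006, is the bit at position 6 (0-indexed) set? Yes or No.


0b11111010000110, bit 6 = 0. No

No


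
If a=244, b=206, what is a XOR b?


244 ^ 206 = 58

58


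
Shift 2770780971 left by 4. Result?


0b10100101001001101100001100101011 << 4 = 0b101001010010011011000011001010110000 = 44332495536

44332495536


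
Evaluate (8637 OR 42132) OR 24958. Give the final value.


Step 1: 8637 | 42132 = 42429
Step 2: 42429 | 24958 = 58879

58879


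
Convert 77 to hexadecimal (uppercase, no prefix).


77 = 4D hex

4D


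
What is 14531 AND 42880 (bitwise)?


0b11100011000011 & 0b1010011110000000 = 0b10000010000000 = 8320

8320


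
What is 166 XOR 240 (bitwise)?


0b10100110 ^ 0b11110000 = 0b1010110 = 86

86


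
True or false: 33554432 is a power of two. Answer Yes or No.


0b10000000000000000000000000. Only one bit set => Yes

Yes


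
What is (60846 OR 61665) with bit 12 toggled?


Step 1: 60846 | 61665 = 65007
Step 2: 65007 ^ (1 << 12) = 65007 ^ 4096 = 60911

60911


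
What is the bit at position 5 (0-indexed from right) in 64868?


0b1111110101100100, position 5 = 1

1


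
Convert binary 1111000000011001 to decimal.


1111000000011001 in decimal = 61465

61465


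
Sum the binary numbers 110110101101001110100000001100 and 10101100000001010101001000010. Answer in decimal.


110110101101001110100000001100 + 10101100000001010101001000010 = 1001100001101011001001001001110 = 1278579278

1278579278


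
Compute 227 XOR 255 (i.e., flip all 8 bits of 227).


227 ^ 255 = 28

28


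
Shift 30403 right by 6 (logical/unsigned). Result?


0b111011011000011 >> 6 = 0b111011011 = 475

475


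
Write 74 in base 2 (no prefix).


74 = 1001010 in binary

1001010


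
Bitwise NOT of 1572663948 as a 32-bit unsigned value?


~0b1011101101111001111001010001100 = 0b10100010010000110000110101110011 = 2722303347 (32-bit unsigned)

2722303347


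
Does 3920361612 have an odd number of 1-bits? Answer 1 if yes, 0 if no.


0b11101001101010111111100010001100 has 18 ones => parity 0

0


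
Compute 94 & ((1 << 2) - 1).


94 & 3 = 2

2


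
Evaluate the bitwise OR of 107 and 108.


0b1101011 | 0b1101100 = 0b1101111 = 111

111


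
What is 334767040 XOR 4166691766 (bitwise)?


0b10011111101000010001111000000 ^ 0b11111000010110101010101110110110 = 0b11101011101011101000100001110110 = 3954083958

3954083958


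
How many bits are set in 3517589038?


0b11010001101010100010011000101110 has 15 set bits

15


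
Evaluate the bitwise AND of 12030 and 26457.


0b10111011111110 & 0b110011101011001 = 0b10011001011000 = 9816

9816


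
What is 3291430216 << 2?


0b11000100001011110011110101001000 << 2 = 0b1100010000101111001111010100100000 = 13165720864

13165720864


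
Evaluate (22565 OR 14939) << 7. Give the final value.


Step 1: 22565 | 14939 = 31359
Step 2: 31359 << 7 = 4013952

4013952


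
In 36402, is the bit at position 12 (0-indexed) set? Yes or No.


0b1000111000110010, bit 12 = 0. No

No


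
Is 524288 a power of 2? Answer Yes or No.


0b10000000000000000000. Only one bit set => Yes

Yes


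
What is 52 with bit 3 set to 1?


52 | (1 << 3) = 52 | 8 = 60

60


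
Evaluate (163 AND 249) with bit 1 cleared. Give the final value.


Step 1: 163 & 249 = 161
Step 2: 161 & ~(1 << 1) = 161

161


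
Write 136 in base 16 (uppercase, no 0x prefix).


136 = 88 hex

88


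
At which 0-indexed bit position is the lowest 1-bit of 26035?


0b110010110110011. Lowest set bit at position 0

0


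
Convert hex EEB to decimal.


EEB hex = 3819 decimal

3819


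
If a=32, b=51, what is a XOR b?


32 ^ 51 = 19

19


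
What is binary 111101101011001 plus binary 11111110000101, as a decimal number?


111101101011001 + 11111110000101 = 1011101011011110 = 47838

47838


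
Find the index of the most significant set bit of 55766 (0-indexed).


0b1101100111010110. Highest set bit at position 15

15


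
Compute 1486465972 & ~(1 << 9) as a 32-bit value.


1486465972 & ~(1 << 9) = 1486465460

1486465460


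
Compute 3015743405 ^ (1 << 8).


3015743405 ^ (1 << 8) = 3015743405 ^ 256 = 3015743149

3015743149


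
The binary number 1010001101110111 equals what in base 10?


1010001101110111 in decimal = 41847

41847


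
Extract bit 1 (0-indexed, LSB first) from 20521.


0b101000000101001, position 1 = 0

0


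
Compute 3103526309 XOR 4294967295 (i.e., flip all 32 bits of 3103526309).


3103526309 ^ 4294967295 = 1191440986

1191440986


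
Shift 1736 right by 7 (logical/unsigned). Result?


0b11011001000 >> 7 = 0b1101 = 13

13


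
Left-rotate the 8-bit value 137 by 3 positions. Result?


Rotate 0b10001001 left by 3 (8-bit) = 0b1001100 = 76

76


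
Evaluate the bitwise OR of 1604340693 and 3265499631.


0b1011111101000000100101111010101 | 0b11000010101000111001000111101111 = 0b11011111101000111101101111111111 = 3752057855

3752057855


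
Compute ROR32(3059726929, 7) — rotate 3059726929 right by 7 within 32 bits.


Rotate 0b10110110010111111011101001010001 right by 7 (32-bit) = 0b10100011011011001011111101110100 = 2741813108

2741813108


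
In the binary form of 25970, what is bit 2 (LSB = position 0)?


0b110010101110010, position 2 = 0

0


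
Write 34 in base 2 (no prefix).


34 = 100010 in binary

100010


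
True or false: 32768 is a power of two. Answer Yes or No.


0b1000000000000000. Only one bit set => Yes

Yes


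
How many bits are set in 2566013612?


0b10011000111100100100001010101100 has 14 set bits

14


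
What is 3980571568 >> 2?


0b11101101010000101011001110110000 >> 2 = 0b111011010100001010110011101100 = 995142892

995142892


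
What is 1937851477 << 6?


0b1110011100000010100010001010101 << 6 = 0b1110011100000010100010001010101000000 = 124022494528

124022494528


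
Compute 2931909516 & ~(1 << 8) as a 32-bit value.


2931909516 & ~(1 << 8) = 2931909260

2931909260


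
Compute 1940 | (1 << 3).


1940 | (1 << 3) = 1940 | 8 = 1948

1948


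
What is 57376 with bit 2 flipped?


57376 ^ (1 << 2) = 57376 ^ 4 = 57380

57380


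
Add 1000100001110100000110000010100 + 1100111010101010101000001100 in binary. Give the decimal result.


1000100001110100000110000010100 + 1100111010101010101000001100 = 1010001001001001011011000100000 = 1361360416

1361360416


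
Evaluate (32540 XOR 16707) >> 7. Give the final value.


Step 1: 32540 ^ 16707 = 15967
Step 2: 15967 >> 7 = 124

124


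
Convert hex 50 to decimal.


50 hex = 80 decimal

80


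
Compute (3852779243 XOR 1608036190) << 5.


Step 1: 3852779243 ^ 1608036190 = 3128693173
Step 2: 3128693173 << 5 = 100118181536

100118181536


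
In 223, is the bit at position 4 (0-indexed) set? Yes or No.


0b11011111, bit 4 = 1. Yes

Yes


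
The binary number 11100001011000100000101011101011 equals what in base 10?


11100001011000100000101011101011 in decimal = 3781298923

3781298923


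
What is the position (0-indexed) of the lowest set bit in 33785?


0b1000001111111001. Lowest set bit at position 0

0


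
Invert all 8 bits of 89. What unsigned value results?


89 ^ 255 = 166

166


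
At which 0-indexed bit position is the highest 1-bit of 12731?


0b11000110111011. Highest set bit at position 13

13


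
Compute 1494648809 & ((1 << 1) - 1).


1494648809 & 1 = 1

1


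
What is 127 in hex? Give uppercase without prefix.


127 = 7F hex

7F


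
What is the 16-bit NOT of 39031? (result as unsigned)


~0b1001100001110111 = 0b110011110001000 = 26504 (16-bit unsigned)

26504
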